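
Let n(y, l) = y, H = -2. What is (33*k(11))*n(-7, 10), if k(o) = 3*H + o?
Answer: -1155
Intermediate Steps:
k(o) = -6 + o (k(o) = 3*(-2) + o = -6 + o)
(33*k(11))*n(-7, 10) = (33*(-6 + 11))*(-7) = (33*5)*(-7) = 165*(-7) = -1155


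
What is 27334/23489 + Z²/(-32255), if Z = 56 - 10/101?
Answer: 8245028716646/7728662126695 ≈ 1.0668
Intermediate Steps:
Z = 5646/101 (Z = 56 - 10*1/101 = 56 - 10/101 = 5646/101 ≈ 55.901)
27334/23489 + Z²/(-32255) = 27334/23489 + (5646/101)²/(-32255) = 27334*(1/23489) + (31877316/10201)*(-1/32255) = 27334/23489 - 31877316/329033255 = 8245028716646/7728662126695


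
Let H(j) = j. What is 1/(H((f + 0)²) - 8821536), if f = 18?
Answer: -1/8821212 ≈ -1.1336e-7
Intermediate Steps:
1/(H((f + 0)²) - 8821536) = 1/((18 + 0)² - 8821536) = 1/(18² - 8821536) = 1/(324 - 8821536) = 1/(-8821212) = -1/8821212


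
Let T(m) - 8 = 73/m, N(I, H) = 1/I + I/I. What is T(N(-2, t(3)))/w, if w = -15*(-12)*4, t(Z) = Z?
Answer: 77/360 ≈ 0.21389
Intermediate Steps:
N(I, H) = 1 + 1/I (N(I, H) = 1/I + 1 = 1 + 1/I)
T(m) = 8 + 73/m
w = 720 (w = 180*4 = 720)
T(N(-2, t(3)))/w = (8 + 73/(((1 - 2)/(-2))))/720 = (8 + 73/((-1/2*(-1))))*(1/720) = (8 + 73/(1/2))*(1/720) = (8 + 73*2)*(1/720) = (8 + 146)*(1/720) = 154*(1/720) = 77/360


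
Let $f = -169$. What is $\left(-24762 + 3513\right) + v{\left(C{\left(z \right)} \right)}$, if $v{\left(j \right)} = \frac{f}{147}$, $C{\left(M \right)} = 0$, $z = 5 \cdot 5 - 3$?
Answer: $- \frac{3123772}{147} \approx -21250.0$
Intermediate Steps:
$z = 22$ ($z = 25 - 3 = 22$)
$v{\left(j \right)} = - \frac{169}{147}$
$\left(-24762 + 3513\right) + v{\left(C{\left(z \right)} \right)} = \left(-24762 + 3513\right) - \frac{169}{147} = -21249 - \frac{169}{147} = - \frac{3123772}{147}$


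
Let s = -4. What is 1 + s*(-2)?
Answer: 9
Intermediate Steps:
1 + s*(-2) = 1 - 4*(-2) = 1 + 8 = 9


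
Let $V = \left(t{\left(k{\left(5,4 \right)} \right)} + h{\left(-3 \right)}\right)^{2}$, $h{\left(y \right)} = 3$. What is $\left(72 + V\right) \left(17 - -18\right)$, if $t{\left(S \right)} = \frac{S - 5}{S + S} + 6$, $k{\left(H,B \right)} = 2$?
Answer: $\frac{78435}{16} \approx 4902.2$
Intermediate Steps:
$t{\left(S \right)} = 6 + \frac{-5 + S}{2 S}$ ($t{\left(S \right)} = \frac{-5 + S}{2 S} + 6 = 6 + \frac{-5 + S}{2 S}$)
$V = \frac{1089}{16}$ ($V = \left(\frac{-5 + 13 \cdot 2}{2 \cdot 2} + 3\right)^{2} = \left(\frac{1}{2} \cdot \frac{1}{2} \left(-5 + 26\right) + 3\right)^{2} = \left(\frac{1}{2} \cdot \frac{1}{2} \cdot 21 + 3\right)^{2} = \left(\frac{21}{4} + 3\right)^{2} = \left(\frac{33}{4}\right)^{2} = \frac{1089}{16} \approx 68.063$)
$\left(72 + V\right) \left(17 - -18\right) = \left(72 + \frac{1089}{16}\right) \left(17 - -18\right) = \frac{2241 \left(17 + 18\right)}{16} = \frac{2241}{16} \cdot 35 = \frac{78435}{16}$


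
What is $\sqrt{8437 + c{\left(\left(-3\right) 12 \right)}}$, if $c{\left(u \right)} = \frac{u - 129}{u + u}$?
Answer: $\frac{\sqrt{1215258}}{12} \approx 91.866$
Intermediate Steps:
$c{\left(u \right)} = \frac{-129 + u}{2 u}$
$\sqrt{8437 + c{\left(\left(-3\right) 12 \right)}} = \sqrt{8437 + \frac{-129 - 36}{2 \left(\left(-3\right) 12\right)}} = \sqrt{8437 + \frac{-129 - 36}{2 \left(-36\right)}} = \sqrt{8437 + \frac{1}{2} \left(- \frac{1}{36}\right) \left(-165\right)} = \sqrt{8437 + \frac{55}{24}} = \sqrt{\frac{202543}{24}} = \frac{\sqrt{1215258}}{12}$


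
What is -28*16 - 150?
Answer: -598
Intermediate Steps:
-28*16 - 150 = -448 - 150 = -598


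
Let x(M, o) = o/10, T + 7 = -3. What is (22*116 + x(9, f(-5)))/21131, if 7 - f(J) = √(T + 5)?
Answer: 25527/211310 - I*√5/211310 ≈ 0.1208 - 1.0582e-5*I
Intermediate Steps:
T = -10 (T = -7 - 3 = -10)
f(J) = 7 - I*√5 (f(J) = 7 - √(-10 + 5) = 7 - √(-5) = 7 - I*√5)
x(M, o) = o/10 (x(M, o) = o*(⅒) = o/10)
(22*116 + x(9, f(-5)))/21131 = (22*116 + (7 - I*√5)/10)/21131 = (2552 + (7/10 - I*√5/10))*(1/21131) = (25527/10 - I*√5/10)*(1/21131) = 25527/211310 - I*√5/211310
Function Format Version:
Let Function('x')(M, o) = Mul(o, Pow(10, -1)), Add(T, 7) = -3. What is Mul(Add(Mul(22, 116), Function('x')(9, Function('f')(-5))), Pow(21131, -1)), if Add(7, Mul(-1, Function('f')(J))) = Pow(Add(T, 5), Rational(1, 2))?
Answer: Add(Rational(25527, 211310), Mul(Rational(-1, 211310), I, Pow(5, Rational(1, 2)))) ≈ Add(0.12080, Mul(-1.0582e-5, I))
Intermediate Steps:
T = -10 (T = Add(-7, -3) = -10)
Function('f')(J) = Add(7, Mul(-1, I, Pow(5, Rational(1, 2)))) (Function('f')(J) = Add(7, Mul(-1, Pow(Add(-10, 5), Rational(1, 2)))) = Add(7, Mul(-1, Pow(-5, Rational(1, 2)))) = Add(7, Mul(-1, Mul(I, Pow(5, Rational(1, 2))))) = Add(7, Mul(-1, I, Pow(5, Rational(1, 2)))))
Function('x')(M, o) = Mul(Rational(1, 10), o) (Function('x')(M, o) = Mul(o, Rational(1, 10)) = Mul(Rational(1, 10), o))
Mul(Add(Mul(22, 116), Function('x')(9, Function('f')(-5))), Pow(21131, -1)) = Mul(Add(Mul(22, 116), Mul(Rational(1, 10), Add(7, Mul(-1, I, Pow(5, Rational(1, 2)))))), Pow(21131, -1)) = Mul(Add(2552, Add(Rational(7, 10), Mul(Rational(-1, 10), I, Pow(5, Rational(1, 2))))), Rational(1, 21131)) = Mul(Add(Rational(25527, 10), Mul(Rational(-1, 10), I, Pow(5, Rational(1, 2)))), Rational(1, 21131)) = Add(Rational(25527, 211310), Mul(Rational(-1, 211310), I, Pow(5, Rational(1, 2))))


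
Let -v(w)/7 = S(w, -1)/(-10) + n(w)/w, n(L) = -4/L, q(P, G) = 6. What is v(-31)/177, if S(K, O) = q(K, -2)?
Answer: 20321/850485 ≈ 0.023893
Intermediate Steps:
S(K, O) = 6
v(w) = 21/5 + 28/w**2 (v(w) = -7*(6/(-10) + (-4/w)/w) = -7*(6*(-1/10) - 4/w**2) = -7*(-3/5 - 4/w**2) = 21/5 + 28/w**2)
v(-31)/177 = (21/5 + 28/(-31)**2)/177 = (21/5 + 28*(1/961))*(1/177) = (21/5 + 28/961)*(1/177) = (20321/4805)*(1/177) = 20321/850485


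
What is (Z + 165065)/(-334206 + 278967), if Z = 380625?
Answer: -545690/55239 ≈ -9.8787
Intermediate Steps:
(Z + 165065)/(-334206 + 278967) = (380625 + 165065)/(-334206 + 278967) = 545690/(-55239) = 545690*(-1/55239) = -545690/55239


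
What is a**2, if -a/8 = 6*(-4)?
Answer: 36864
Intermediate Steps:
a = 192 (a = -48*(-4) = -8*(-24) = 192)
a**2 = 192**2 = 36864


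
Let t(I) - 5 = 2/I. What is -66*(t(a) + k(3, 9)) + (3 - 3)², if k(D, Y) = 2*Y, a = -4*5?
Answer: -7557/5 ≈ -1511.4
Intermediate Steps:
a = -20
t(I) = 5 + 2/I
-66*(t(a) + k(3, 9)) + (3 - 3)² = -66*((5 + 2/(-20)) + 2*9) + (3 - 3)² = -66*((5 + 2*(-1/20)) + 18) + 0² = -66*((5 - ⅒) + 18) + 0 = -66*(49/10 + 18) + 0 = -66*229/10 + 0 = -7557/5 + 0 = -7557/5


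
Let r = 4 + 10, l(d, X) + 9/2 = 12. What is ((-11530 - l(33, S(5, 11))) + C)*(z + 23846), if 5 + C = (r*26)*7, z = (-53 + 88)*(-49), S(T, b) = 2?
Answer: -398114559/2 ≈ -1.9906e+8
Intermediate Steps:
l(d, X) = 15/2 (l(d, X) = -9/2 + 12 = 15/2)
r = 14
z = -1715 (z = 35*(-49) = -1715)
C = 2543 (C = -5 + (14*26)*7 = -5 + 364*7 = -5 + 2548 = 2543)
((-11530 - l(33, S(5, 11))) + C)*(z + 23846) = ((-11530 - 1*15/2) + 2543)*(-1715 + 23846) = ((-11530 - 15/2) + 2543)*22131 = (-23075/2 + 2543)*22131 = -17989/2*22131 = -398114559/2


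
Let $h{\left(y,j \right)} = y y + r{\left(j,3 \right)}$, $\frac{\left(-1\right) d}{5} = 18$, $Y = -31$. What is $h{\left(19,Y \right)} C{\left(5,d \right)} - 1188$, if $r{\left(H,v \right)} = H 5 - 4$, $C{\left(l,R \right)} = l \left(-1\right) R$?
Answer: $89712$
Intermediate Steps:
$d = -90$ ($d = \left(-5\right) 18 = -90$)
$C{\left(l,R \right)} = - R l$ ($C{\left(l,R \right)} = - l R = - R l$)
$r{\left(H,v \right)} = -4 + 5 H$ ($r{\left(H,v \right)} = 5 H - 4 = -4 + 5 H$)
$h{\left(y,j \right)} = -4 + y^{2} + 5 j$ ($h{\left(y,j \right)} = y y + \left(-4 + 5 j\right) = y^{2} + \left(-4 + 5 j\right) = -4 + y^{2} + 5 j$)
$h{\left(19,Y \right)} C{\left(5,d \right)} - 1188 = \left(-4 + 19^{2} + 5 \left(-31\right)\right) \left(\left(-1\right) \left(-90\right) 5\right) - 1188 = \left(-4 + 361 - 155\right) 450 - 1188 = 202 \cdot 450 - 1188 = 90900 - 1188 = 89712$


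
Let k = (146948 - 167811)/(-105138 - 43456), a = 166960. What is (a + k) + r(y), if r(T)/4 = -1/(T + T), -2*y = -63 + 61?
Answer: 24808977915/148594 ≈ 1.6696e+5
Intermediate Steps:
y = 1 (y = -(-63 + 61)/2 = -½*(-2) = 1)
r(T) = -2/T (r(T) = 4*(-1/(T + T)) = 4*(-1/(2*T)) = -2/T)
k = 20863/148594 (k = -20863/(-148594) = -20863*(-1/148594) = 20863/148594 ≈ 0.14040)
(a + k) + r(y) = (166960 + 20863/148594) - 2/1 = 24809275103/148594 - 2*1 = 24809275103/148594 - 2 = 24808977915/148594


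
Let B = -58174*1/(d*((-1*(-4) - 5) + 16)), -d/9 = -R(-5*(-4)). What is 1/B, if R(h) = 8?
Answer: -540/29087 ≈ -0.018565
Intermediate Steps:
d = 72 (d = -(-9)*8 = -9*(-8) = 72)
B = -29087/540 (B = -58174*1/(72*((-1*(-4) - 5) + 16)) = -58174*1/(72*((4 - 5) + 16)) = -58174*1/(72*(-1 + 16)) = -58174/(15*72) = -58174/1080 = -58174*1/1080 = -29087/540 ≈ -53.865)
1/B = 1/(-29087/540) = -540/29087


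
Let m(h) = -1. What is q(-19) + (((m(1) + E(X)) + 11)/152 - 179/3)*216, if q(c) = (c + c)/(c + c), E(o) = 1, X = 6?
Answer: -244556/19 ≈ -12871.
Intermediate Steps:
q(c) = 1 (q(c) = (2*c)/((2*c)) = (2*c)*(1/(2*c)) = 1)
q(-19) + (((m(1) + E(X)) + 11)/152 - 179/3)*216 = 1 + (((-1 + 1) + 11)/152 - 179/3)*216 = 1 + ((0 + 11)*(1/152) - 179*1/3)*216 = 1 + (11*(1/152) - 179/3)*216 = 1 + (11/152 - 179/3)*216 = 1 - 27175/456*216 = 1 - 244575/19 = -244556/19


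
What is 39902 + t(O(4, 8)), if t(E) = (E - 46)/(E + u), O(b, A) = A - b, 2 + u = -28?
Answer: 518747/13 ≈ 39904.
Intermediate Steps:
u = -30 (u = -2 - 28 = -30)
t(E) = (-46 + E)/(-30 + E) (t(E) = (E - 46)/(E - 30) = (-46 + E)/(-30 + E))
39902 + t(O(4, 8)) = 39902 + (-46 + (8 - 1*4))/(-30 + (8 - 1*4)) = 39902 + (-46 + (8 - 4))/(-30 + (8 - 4)) = 39902 + (-46 + 4)/(-30 + 4) = 39902 - 42/(-26) = 39902 - 1/26*(-42) = 39902 + 21/13 = 518747/13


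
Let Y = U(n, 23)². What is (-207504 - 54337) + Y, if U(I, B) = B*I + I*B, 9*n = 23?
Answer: -20089757/81 ≈ -2.4802e+5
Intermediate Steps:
n = 23/9 (n = (⅑)*23 = 23/9 ≈ 2.5556)
U(I, B) = 2*B*I (U(I, B) = B*I + B*I = 2*B*I)
Y = 1119364/81 (Y = (2*23*(23/9))² = (1058/9)² = 1119364/81 ≈ 13819.)
(-207504 - 54337) + Y = (-207504 - 54337) + 1119364/81 = -261841 + 1119364/81 = -20089757/81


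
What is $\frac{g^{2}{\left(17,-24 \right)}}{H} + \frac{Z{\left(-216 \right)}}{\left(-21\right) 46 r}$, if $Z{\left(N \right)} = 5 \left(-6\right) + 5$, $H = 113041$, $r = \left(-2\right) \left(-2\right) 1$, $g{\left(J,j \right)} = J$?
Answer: $\frac{3942721}{436790424} \approx 0.0090266$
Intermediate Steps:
$r = 4$ ($r = 4 \cdot 1 = 4$)
$Z{\left(N \right)} = -25$ ($Z{\left(N \right)} = -30 + 5 = -25$)
$\frac{g^{2}{\left(17,-24 \right)}}{H} + \frac{Z{\left(-216 \right)}}{\left(-21\right) 46 r} = \frac{17^{2}}{113041} - \frac{25}{\left(-21\right) 46 \cdot 4} = 289 \cdot \frac{1}{113041} - \frac{25}{\left(-966\right) 4} = \frac{289}{113041} - \frac{25}{-3864} = \frac{289}{113041} - - \frac{25}{3864} = \frac{289}{113041} + \frac{25}{3864} = \frac{3942721}{436790424}$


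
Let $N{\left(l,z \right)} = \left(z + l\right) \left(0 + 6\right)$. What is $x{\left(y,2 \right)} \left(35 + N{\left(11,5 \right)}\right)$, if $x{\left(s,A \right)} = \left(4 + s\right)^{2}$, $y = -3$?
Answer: $131$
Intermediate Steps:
$N{\left(l,z \right)} = 6 l + 6 z$ ($N{\left(l,z \right)} = \left(l + z\right) 6 = 6 l + 6 z$)
$x{\left(y,2 \right)} \left(35 + N{\left(11,5 \right)}\right) = \left(4 - 3\right)^{2} \left(35 + \left(6 \cdot 11 + 6 \cdot 5\right)\right) = 1^{2} \left(35 + \left(66 + 30\right)\right) = 1 \left(35 + 96\right) = 1 \cdot 131 = 131$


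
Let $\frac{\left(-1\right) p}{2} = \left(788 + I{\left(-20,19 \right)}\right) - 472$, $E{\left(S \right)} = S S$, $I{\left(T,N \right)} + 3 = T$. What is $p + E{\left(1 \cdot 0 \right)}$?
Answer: $-586$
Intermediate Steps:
$I{\left(T,N \right)} = -3 + T$
$E{\left(S \right)} = S^{2}$
$p = -586$ ($p = - 2 \left(\left(788 - 23\right) - 472\right) = - 2 \left(765 - 472\right) = \left(-2\right) 293 = -586$)
$p + E{\left(1 \cdot 0 \right)} = -586 + \left(1 \cdot 0\right)^{2} = -586 + 0^{2} = -586 + 0 = -586$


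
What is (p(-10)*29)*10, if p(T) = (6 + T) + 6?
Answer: 580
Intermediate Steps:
p(T) = 12 + T
(p(-10)*29)*10 = ((12 - 10)*29)*10 = (2*29)*10 = 58*10 = 580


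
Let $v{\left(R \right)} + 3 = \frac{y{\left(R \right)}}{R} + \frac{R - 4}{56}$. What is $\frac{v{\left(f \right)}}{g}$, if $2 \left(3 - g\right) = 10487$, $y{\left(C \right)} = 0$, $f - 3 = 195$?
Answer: $- \frac{13}{146734} \approx -8.8596 \cdot 10^{-5}$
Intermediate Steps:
$f = 198$ ($f = 3 + 195 = 198$)
$g = - \frac{10481}{2}$ ($g = 3 - \frac{10487}{2} = - \frac{10481}{2} \approx -5240.5$)
$v{\left(R \right)} = - \frac{43}{14} + \frac{R}{56}$ ($v{\left(R \right)} = -3 + \left(\frac{0}{R} + \frac{R - 4}{56}\right) = -3 + \left(0 + \left(R - 4\right) \frac{1}{56}\right) = -3 + \left(0 + \left(-4 + R\right) \frac{1}{56}\right) = -3 + \left(0 + \left(- \frac{1}{14} + \frac{R}{56}\right)\right) = -3 + \left(- \frac{1}{14} + \frac{R}{56}\right) = - \frac{43}{14} + \frac{R}{56}$)
$\frac{v{\left(f \right)}}{g} = \frac{- \frac{43}{14} + \frac{1}{56} \cdot 198}{- \frac{10481}{2}} = \left(- \frac{43}{14} + \frac{99}{28}\right) \left(- \frac{2}{10481}\right) = \frac{13}{28} \left(- \frac{2}{10481}\right) = - \frac{13}{146734}$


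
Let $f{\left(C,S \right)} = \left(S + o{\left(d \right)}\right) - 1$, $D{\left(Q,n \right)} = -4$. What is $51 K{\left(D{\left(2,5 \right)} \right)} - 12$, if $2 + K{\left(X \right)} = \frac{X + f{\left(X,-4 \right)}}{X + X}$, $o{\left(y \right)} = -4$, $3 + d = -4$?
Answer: $- \frac{249}{8} \approx -31.125$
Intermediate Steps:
$d = -7$ ($d = -3 - 4 = -7$)
$f{\left(C,S \right)} = -5 + S$ ($f{\left(C,S \right)} = \left(S - 4\right) - 1 = \left(-4 + S\right) - 1 = -5 + S$)
$K{\left(X \right)} = -2 + \frac{-9 + X}{2 X}$ ($K{\left(X \right)} = -2 + \frac{X - 9}{X + X} = -2 + \frac{X - 9}{2 X} = -2 + \left(-9 + X\right) \frac{1}{2 X} = -2 + \frac{-9 + X}{2 X}$)
$51 K{\left(D{\left(2,5 \right)} \right)} - 12 = 51 \frac{3 \left(-3 - -4\right)}{2 \left(-4\right)} - 12 = 51 \cdot \frac{3}{2} \left(- \frac{1}{4}\right) \left(-3 + 4\right) - 12 = 51 \cdot \frac{3}{2} \left(- \frac{1}{4}\right) 1 - 12 = 51 \left(- \frac{3}{8}\right) - 12 = - \frac{153}{8} - 12 = - \frac{249}{8}$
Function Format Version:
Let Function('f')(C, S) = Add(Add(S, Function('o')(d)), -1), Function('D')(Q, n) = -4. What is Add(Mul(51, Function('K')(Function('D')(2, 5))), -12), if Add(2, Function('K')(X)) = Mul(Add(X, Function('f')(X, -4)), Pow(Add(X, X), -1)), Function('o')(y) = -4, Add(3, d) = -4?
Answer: Rational(-249, 8) ≈ -31.125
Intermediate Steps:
d = -7 (d = Add(-3, -4) = -7)
Function('f')(C, S) = Add(-5, S) (Function('f')(C, S) = Add(Add(S, -4), -1) = Add(Add(-4, S), -1) = Add(-5, S))
Function('K')(X) = Add(-2, Mul(Rational(1, 2), Pow(X, -1), Add(-9, X))) (Function('K')(X) = Add(-2, Mul(Add(X, Add(-5, -4)), Pow(Add(X, X), -1))) = Add(-2, Mul(Add(X, -9), Pow(Mul(2, X), -1))) = Add(-2, Mul(Add(-9, X), Mul(Rational(1, 2), Pow(X, -1)))) = Add(-2, Mul(Rational(1, 2), Pow(X, -1), Add(-9, X))))
Add(Mul(51, Function('K')(Function('D')(2, 5))), -12) = Add(Mul(51, Mul(Rational(3, 2), Pow(-4, -1), Add(-3, Mul(-1, -4)))), -12) = Add(Mul(51, Mul(Rational(3, 2), Rational(-1, 4), Add(-3, 4))), -12) = Add(Mul(51, Mul(Rational(3, 2), Rational(-1, 4), 1)), -12) = Add(Mul(51, Rational(-3, 8)), -12) = Add(Rational(-153, 8), -12) = Rational(-249, 8)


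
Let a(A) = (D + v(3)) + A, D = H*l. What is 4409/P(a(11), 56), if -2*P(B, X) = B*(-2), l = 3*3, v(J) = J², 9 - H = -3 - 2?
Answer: 4409/146 ≈ 30.199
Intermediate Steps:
H = 14 (H = 9 - (-3 - 2) = 9 - 1*(-5) = 9 + 5 = 14)
l = 9
D = 126 (D = 14*9 = 126)
a(A) = 135 + A (a(A) = (126 + 3²) + A = (126 + 9) + A = 135 + A)
P(B, X) = B (P(B, X) = -B*(-2)/2 = -(-1)*B = B)
4409/P(a(11), 56) = 4409/(135 + 11) = 4409/146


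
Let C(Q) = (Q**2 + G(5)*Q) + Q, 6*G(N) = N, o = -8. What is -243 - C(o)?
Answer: -877/3 ≈ -292.33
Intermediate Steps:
G(N) = N/6
C(Q) = Q**2 + 11*Q/6 (C(Q) = (Q**2 + ((1/6)*5)*Q) + Q = (Q**2 + 5*Q/6) + Q = Q**2 + 11*Q/6)
-243 - C(o) = -243 - (-8)*(11 + 6*(-8))/6 = -243 - (-8)*(11 - 48)/6 = -243 - (-8)*(-37)/6 = -243 - 1*148/3 = -243 - 148/3 = -877/3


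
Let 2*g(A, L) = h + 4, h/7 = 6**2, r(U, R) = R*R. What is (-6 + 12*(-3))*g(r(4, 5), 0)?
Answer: -5376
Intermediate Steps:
r(U, R) = R**2
h = 252 (h = 7*6**2 = 7*36 = 252)
g(A, L) = 128 (g(A, L) = (252 + 4)/2 = (1/2)*256 = 128)
(-6 + 12*(-3))*g(r(4, 5), 0) = (-6 + 12*(-3))*128 = (-6 - 36)*128 = -42*128 = -5376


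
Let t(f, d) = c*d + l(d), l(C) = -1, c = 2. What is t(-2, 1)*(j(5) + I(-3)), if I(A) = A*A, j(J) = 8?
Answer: 17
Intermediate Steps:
I(A) = A**2
t(f, d) = -1 + 2*d (t(f, d) = 2*d - 1 = -1 + 2*d)
t(-2, 1)*(j(5) + I(-3)) = (-1 + 2*1)*(8 + (-3)**2) = (-1 + 2)*(8 + 9) = 1*17 = 17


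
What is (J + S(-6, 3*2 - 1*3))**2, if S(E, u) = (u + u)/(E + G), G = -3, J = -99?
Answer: 89401/9 ≈ 9933.4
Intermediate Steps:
S(E, u) = 2*u/(-3 + E) (S(E, u) = (u + u)/(E - 3) = (2*u)/(-3 + E) = 2*u/(-3 + E))
(J + S(-6, 3*2 - 1*3))**2 = (-99 + 2*(3*2 - 1*3)/(-3 - 6))**2 = (-99 + 2*(6 - 3)/(-9))**2 = (-99 + 2*3*(-1/9))**2 = (-99 - 2/3)**2 = (-299/3)**2 = 89401/9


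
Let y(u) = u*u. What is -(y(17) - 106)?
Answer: -183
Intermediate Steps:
y(u) = u**2
-(y(17) - 106) = -(17**2 - 106) = -(289 - 106) = -1*183 = -183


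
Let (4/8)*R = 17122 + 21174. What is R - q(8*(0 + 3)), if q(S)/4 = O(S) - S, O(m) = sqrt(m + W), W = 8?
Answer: 76688 - 16*sqrt(2) ≈ 76665.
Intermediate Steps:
O(m) = sqrt(8 + m) (O(m) = sqrt(m + 8) = sqrt(8 + m))
R = 76592 (R = 2*(17122 + 21174) = 2*38296 = 76592)
q(S) = -4*S + 4*sqrt(8 + S) (q(S) = 4*(sqrt(8 + S) - S) = -4*S + 4*sqrt(8 + S))
R - q(8*(0 + 3)) = 76592 - (-32*(0 + 3) + 4*sqrt(8 + 8*(0 + 3))) = 76592 - (-32*3 + 4*sqrt(8 + 8*3)) = 76592 - (-4*24 + 4*sqrt(8 + 24)) = 76592 - (-96 + 4*sqrt(32)) = 76592 - (-96 + 4*(4*sqrt(2))) = 76592 - (-96 + 16*sqrt(2)) = 76592 + (96 - 16*sqrt(2)) = 76688 - 16*sqrt(2)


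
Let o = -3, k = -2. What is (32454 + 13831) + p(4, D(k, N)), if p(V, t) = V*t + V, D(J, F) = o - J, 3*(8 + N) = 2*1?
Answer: 46285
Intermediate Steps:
N = -22/3 (N = -8 + (2*1)/3 = -8 + (1/3)*2 = -8 + 2/3 = -22/3 ≈ -7.3333)
D(J, F) = -3 - J
p(V, t) = V + V*t
(32454 + 13831) + p(4, D(k, N)) = (32454 + 13831) + 4*(1 + (-3 - 1*(-2))) = 46285 + 4*(1 + (-3 + 2)) = 46285 + 4*(1 - 1) = 46285 + 4*0 = 46285 + 0 = 46285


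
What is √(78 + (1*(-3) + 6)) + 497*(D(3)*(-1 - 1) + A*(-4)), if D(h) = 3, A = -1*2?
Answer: 1003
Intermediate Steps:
A = -2
√(78 + (1*(-3) + 6)) + 497*(D(3)*(-1 - 1) + A*(-4)) = √(78 + (1*(-3) + 6)) + 497*(3*(-1 - 1) - 2*(-4)) = √(78 + (-3 + 6)) + 497*(3*(-2) + 8) = √(78 + 3) + 497*(-6 + 8) = √81 + 497*2 = 9 + 994 = 1003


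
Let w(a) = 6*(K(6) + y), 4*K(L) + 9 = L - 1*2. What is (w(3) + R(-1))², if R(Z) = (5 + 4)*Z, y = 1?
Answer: 441/4 ≈ 110.25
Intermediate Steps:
K(L) = -11/4 + L/4 (K(L) = -9/4 + (L - 1*2)/4 = -9/4 + (L - 2)/4 = -9/4 + (-2 + L)/4 = -9/4 + (-½ + L/4) = -11/4 + L/4)
R(Z) = 9*Z
w(a) = -3/2 (w(a) = 6*((-11/4 + (¼)*6) + 1) = 6*((-11/4 + 3/2) + 1) = 6*(-5/4 + 1) = 6*(-¼) = -3/2)
(w(3) + R(-1))² = (-3/2 + 9*(-1))² = (-3/2 - 9)² = (-21/2)² = 441/4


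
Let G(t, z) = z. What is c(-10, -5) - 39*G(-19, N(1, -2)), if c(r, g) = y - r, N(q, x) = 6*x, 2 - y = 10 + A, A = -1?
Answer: 471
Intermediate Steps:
y = -7 (y = 2 - (10 - 1) = 2 - 1*9 = 2 - 9 = -7)
c(r, g) = -7 - r
c(-10, -5) - 39*G(-19, N(1, -2)) = (-7 - 1*(-10)) - 234*(-2) = (-7 + 10) - 39*(-12) = 3 + 468 = 471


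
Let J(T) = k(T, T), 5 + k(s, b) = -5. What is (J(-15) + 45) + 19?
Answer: 54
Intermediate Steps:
k(s, b) = -10 (k(s, b) = -5 - 5 = -10)
J(T) = -10
(J(-15) + 45) + 19 = (-10 + 45) + 19 = 35 + 19 = 54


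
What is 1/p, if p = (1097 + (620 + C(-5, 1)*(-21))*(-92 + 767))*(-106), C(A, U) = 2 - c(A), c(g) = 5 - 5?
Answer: -1/41472182 ≈ -2.4113e-8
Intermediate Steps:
c(g) = 0
C(A, U) = 2 (C(A, U) = 2 - 1*0 = 2 + 0 = 2)
p = -41472182 (p = (1097 + (620 + 2*(-21))*(-92 + 767))*(-106) = (1097 + (620 - 42)*675)*(-106) = (1097 + 578*675)*(-106) = (1097 + 390150)*(-106) = 391247*(-106) = -41472182)
1/p = 1/(-41472182) = -1/41472182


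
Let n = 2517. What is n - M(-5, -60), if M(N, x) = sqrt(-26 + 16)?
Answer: 2517 - I*sqrt(10) ≈ 2517.0 - 3.1623*I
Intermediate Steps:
M(N, x) = I*sqrt(10) (M(N, x) = sqrt(-10) = I*sqrt(10))
n - M(-5, -60) = 2517 - I*sqrt(10)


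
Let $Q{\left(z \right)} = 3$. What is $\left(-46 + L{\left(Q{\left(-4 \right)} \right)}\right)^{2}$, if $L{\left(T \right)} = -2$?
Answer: $2304$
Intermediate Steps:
$\left(-46 + L{\left(Q{\left(-4 \right)} \right)}\right)^{2} = \left(-46 - 2\right)^{2} = \left(-48\right)^{2} = 2304$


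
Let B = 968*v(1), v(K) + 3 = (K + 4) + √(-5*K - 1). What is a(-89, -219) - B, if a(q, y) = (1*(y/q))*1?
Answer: -172085/89 - 968*I*√6 ≈ -1933.5 - 2371.1*I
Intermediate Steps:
a(q, y) = y/q (a(q, y) = (y/q)*1 = y/q)
v(K) = 1 + K + √(-1 - 5*K) (v(K) = -3 + ((K + 4) + √(-5*K - 1)) = -3 + ((4 + K) + √(-1 - 5*K)) = -3 + (4 + K + √(-1 - 5*K)) = 1 + K + √(-1 - 5*K))
B = 1936 + 968*I*√6 (B = 968*(1 + 1 + √(-1 - 5*1)) = 968*(1 + 1 + √(-1 - 5)) = 968*(1 + 1 + √(-6)) = 968*(1 + 1 + I*√6) = 968*(2 + I*√6) = 1936 + 968*I*√6 ≈ 1936.0 + 2371.1*I)
a(-89, -219) - B = -219/(-89) - (1936 + 968*I*√6) = -219*(-1/89) + (-1936 - 968*I*√6) = 219/89 + (-1936 - 968*I*√6) = -172085/89 - 968*I*√6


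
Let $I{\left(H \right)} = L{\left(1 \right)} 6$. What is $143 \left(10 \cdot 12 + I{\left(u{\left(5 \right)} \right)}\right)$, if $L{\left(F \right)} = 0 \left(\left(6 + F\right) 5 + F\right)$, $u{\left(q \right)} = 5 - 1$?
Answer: $17160$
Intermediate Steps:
$u{\left(q \right)} = 4$
$L{\left(F \right)} = 0$ ($L{\left(F \right)} = 0 \left(\left(30 + 5 F\right) + F\right) = 0 \left(30 + 6 F\right) = 0$)
$I{\left(H \right)} = 0$ ($I{\left(H \right)} = 0 \cdot 6 = 0$)
$143 \left(10 \cdot 12 + I{\left(u{\left(5 \right)} \right)}\right) = 143 \left(10 \cdot 12 + 0\right) = 143 \left(120 + 0\right) = 143 \cdot 120 = 17160$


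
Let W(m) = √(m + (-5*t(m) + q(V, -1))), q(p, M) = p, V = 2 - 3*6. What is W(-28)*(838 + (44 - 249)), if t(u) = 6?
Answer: 633*I*√74 ≈ 5445.3*I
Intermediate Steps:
V = -16 (V = 2 - 18 = -16)
W(m) = √(-46 + m) (W(m) = √(m + (-5*6 - 16)) = √(m + (-30 - 16)) = √(m - 46) = √(-46 + m))
W(-28)*(838 + (44 - 249)) = √(-46 - 28)*(838 + (44 - 249)) = √(-74)*(838 - 205) = (I*√74)*633 = 633*I*√74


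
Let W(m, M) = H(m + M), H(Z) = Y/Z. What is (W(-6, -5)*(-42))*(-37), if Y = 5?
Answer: -7770/11 ≈ -706.36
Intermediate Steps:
H(Z) = 5/Z
W(m, M) = 5/(M + m) (W(m, M) = 5/(m + M) = 5/(M + m))
(W(-6, -5)*(-42))*(-37) = ((5/(-5 - 6))*(-42))*(-37) = ((5/(-11))*(-42))*(-37) = ((5*(-1/11))*(-42))*(-37) = -5/11*(-42)*(-37) = (210/11)*(-37) = -7770/11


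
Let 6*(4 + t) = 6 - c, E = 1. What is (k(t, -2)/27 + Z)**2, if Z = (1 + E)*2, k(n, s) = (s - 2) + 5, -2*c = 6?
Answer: 11881/729 ≈ 16.298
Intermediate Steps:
c = -3 (c = -1/2*6 = -3)
t = -5/2 (t = -4 + (6 - 1*(-3))/6 = -4 + (6 + 3)/6 = -4 + (1/6)*9 = -4 + 3/2 = -5/2 ≈ -2.5000)
k(n, s) = 3 + s (k(n, s) = (-2 + s) + 5 = 3 + s)
Z = 4 (Z = (1 + 1)*2 = 2*2 = 4)
(k(t, -2)/27 + Z)**2 = ((3 - 2)/27 + 4)**2 = (1*(1/27) + 4)**2 = (1/27 + 4)**2 = (109/27)**2 = 11881/729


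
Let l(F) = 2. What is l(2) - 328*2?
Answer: -654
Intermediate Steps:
l(2) - 328*2 = 2 - 328*2 = 2 - 82*8 = 2 - 656 = -654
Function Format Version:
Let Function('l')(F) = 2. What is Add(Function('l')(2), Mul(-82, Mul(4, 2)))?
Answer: -654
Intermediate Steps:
Add(Function('l')(2), Mul(-82, Mul(4, 2))) = Add(2, Mul(-82, Mul(4, 2))) = Add(2, Mul(-82, 8)) = Add(2, -656) = -654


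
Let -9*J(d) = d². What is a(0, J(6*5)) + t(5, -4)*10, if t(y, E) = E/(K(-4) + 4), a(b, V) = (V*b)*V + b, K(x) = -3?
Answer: -40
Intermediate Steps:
J(d) = -d²/9
a(b, V) = b + b*V² (a(b, V) = b*V² + b = b + b*V²)
t(y, E) = E (t(y, E) = E/(-3 + 4) = E/1 = E*1 = E)
a(0, J(6*5)) + t(5, -4)*10 = 0*(1 + (-(6*5)²/9)²) - 4*10 = 0*(1 + (-⅑*30²)²) - 40 = 0*(1 + (-⅑*900)²) - 40 = 0*(1 + (-100)²) - 40 = 0*(1 + 10000) - 40 = 0*10001 - 40 = 0 - 40 = -40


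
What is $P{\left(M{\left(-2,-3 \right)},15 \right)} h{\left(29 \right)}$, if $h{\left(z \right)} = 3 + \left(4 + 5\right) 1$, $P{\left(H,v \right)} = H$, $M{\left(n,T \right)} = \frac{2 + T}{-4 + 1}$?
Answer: $4$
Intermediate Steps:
$M{\left(n,T \right)} = - \frac{2}{3} - \frac{T}{3}$ ($M{\left(n,T \right)} = \frac{2 + T}{-3} = \left(2 + T\right) \left(- \frac{1}{3}\right) = - \frac{2}{3} - \frac{T}{3}$)
$h{\left(z \right)} = 12$ ($h{\left(z \right)} = 3 + 9 \cdot 1 = 3 + 9 = 12$)
$P{\left(M{\left(-2,-3 \right)},15 \right)} h{\left(29 \right)} = \left(- \frac{2}{3} - -1\right) 12 = \left(- \frac{2}{3} + 1\right) 12 = \frac{1}{3} \cdot 12 = 4$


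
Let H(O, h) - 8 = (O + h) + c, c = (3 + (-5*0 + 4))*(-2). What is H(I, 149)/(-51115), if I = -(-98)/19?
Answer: -563/194237 ≈ -0.0028985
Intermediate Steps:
c = -14 (c = (3 + (0 + 4))*(-2) = (3 + 4)*(-2) = 7*(-2) = -14)
I = 98/19 (I = -(-98)/19 = -7*(-14/19) = 98/19 ≈ 5.1579)
H(O, h) = -6 + O + h (H(O, h) = 8 + ((O + h) - 14) = 8 + (-14 + O + h) = -6 + O + h)
H(I, 149)/(-51115) = (-6 + 98/19 + 149)/(-51115) = (2815/19)*(-1/51115) = -563/194237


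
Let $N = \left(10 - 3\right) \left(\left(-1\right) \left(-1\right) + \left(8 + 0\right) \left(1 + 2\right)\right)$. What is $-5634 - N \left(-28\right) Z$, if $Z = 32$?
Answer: $151166$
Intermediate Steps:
$N = 175$ ($N = 7 \left(1 + 8 \cdot 3\right) = 7 \left(1 + 24\right) = 7 \cdot 25 = 175$)
$-5634 - N \left(-28\right) Z = -5634 - 175 \left(-28\right) 32 = -5634 - \left(-4900\right) 32 = -5634 - -156800 = -5634 + 156800 = 151166$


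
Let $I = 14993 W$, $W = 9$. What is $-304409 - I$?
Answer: $-439346$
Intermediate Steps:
$I = 134937$ ($I = 14993 \cdot 9 = 134937$)
$-304409 - I = -304409 - 134937 = -439346$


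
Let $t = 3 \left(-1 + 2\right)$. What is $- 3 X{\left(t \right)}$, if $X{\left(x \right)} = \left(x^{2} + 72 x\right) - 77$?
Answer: $-444$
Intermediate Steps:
$t = 3$ ($t = 3 \cdot 1 = 3$)
$X{\left(x \right)} = -77 + x^{2} + 72 x$
$- 3 X{\left(t \right)} = - 3 \left(-77 + 3^{2} + 72 \cdot 3\right) = - 3 \left(-77 + 9 + 216\right) = \left(-3\right) 148 = -444$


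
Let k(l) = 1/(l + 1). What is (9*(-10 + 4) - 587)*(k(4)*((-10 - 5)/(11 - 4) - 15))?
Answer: 15384/7 ≈ 2197.7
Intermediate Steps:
k(l) = 1/(1 + l)
(9*(-10 + 4) - 587)*(k(4)*((-10 - 5)/(11 - 4) - 15)) = (9*(-10 + 4) - 587)*(((-10 - 5)/(11 - 4) - 15)/(1 + 4)) = (9*(-6) - 587)*((-15/7 - 15)/5) = (-54 - 587)*((-15*⅐ - 15)/5) = -641*(-15/7 - 15)/5 = -641*(-120)/(5*7) = -641*(-24/7) = 15384/7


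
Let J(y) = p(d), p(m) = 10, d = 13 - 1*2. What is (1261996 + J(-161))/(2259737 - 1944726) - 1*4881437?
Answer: -1537705088801/315011 ≈ -4.8814e+6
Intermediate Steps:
d = 11 (d = 13 - 2 = 11)
J(y) = 10
(1261996 + J(-161))/(2259737 - 1944726) - 1*4881437 = (1261996 + 10)/(2259737 - 1944726) - 1*4881437 = 1262006/315011 - 4881437 = -1537705088801/315011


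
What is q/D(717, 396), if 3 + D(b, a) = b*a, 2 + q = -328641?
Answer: -328643/283929 ≈ -1.1575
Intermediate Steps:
q = -328643 (q = -2 - 328641 = -328643)
D(b, a) = -3 + a*b (D(b, a) = -3 + b*a = -3 + a*b)
q/D(717, 396) = -328643/(-3 + 396*717) = -328643/(-3 + 283932) = -328643/283929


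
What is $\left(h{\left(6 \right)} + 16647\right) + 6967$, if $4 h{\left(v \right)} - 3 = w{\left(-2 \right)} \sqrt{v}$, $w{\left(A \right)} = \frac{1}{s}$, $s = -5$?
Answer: $\frac{94459}{4} - \frac{\sqrt{6}}{20} \approx 23615.0$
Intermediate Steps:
$w{\left(A \right)} = - \frac{1}{5}$ ($w{\left(A \right)} = \frac{1}{-5} = - \frac{1}{5}$)
$h{\left(v \right)} = \frac{3}{4} - \frac{\sqrt{v}}{20}$ ($h{\left(v \right)} = \frac{3}{4} + \frac{\left(- \frac{1}{5}\right) \sqrt{v}}{4} = \frac{3}{4} - \frac{\sqrt{v}}{20}$)
$\left(h{\left(6 \right)} + 16647\right) + 6967 = \left(\left(\frac{3}{4} - \frac{\sqrt{6}}{20}\right) + 16647\right) + 6967 = \left(\frac{66591}{4} - \frac{\sqrt{6}}{20}\right) + 6967 = \frac{94459}{4} - \frac{\sqrt{6}}{20}$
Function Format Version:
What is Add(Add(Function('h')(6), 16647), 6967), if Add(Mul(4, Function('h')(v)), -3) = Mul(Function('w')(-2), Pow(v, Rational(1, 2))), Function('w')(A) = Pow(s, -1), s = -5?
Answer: Add(Rational(94459, 4), Mul(Rational(-1, 20), Pow(6, Rational(1, 2)))) ≈ 23615.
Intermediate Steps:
Function('w')(A) = Rational(-1, 5) (Function('w')(A) = Pow(-5, -1) = Rational(-1, 5))
Function('h')(v) = Add(Rational(3, 4), Mul(Rational(-1, 20), Pow(v, Rational(1, 2)))) (Function('h')(v) = Add(Rational(3, 4), Mul(Rational(1, 4), Mul(Rational(-1, 5), Pow(v, Rational(1, 2))))) = Add(Rational(3, 4), Mul(Rational(-1, 20), Pow(v, Rational(1, 2)))))
Add(Add(Function('h')(6), 16647), 6967) = Add(Add(Add(Rational(3, 4), Mul(Rational(-1, 20), Pow(6, Rational(1, 2)))), 16647), 6967) = Add(Add(Rational(66591, 4), Mul(Rational(-1, 20), Pow(6, Rational(1, 2)))), 6967) = Add(Rational(94459, 4), Mul(Rational(-1, 20), Pow(6, Rational(1, 2))))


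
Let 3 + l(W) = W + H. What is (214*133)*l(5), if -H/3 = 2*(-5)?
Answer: 910784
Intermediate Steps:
H = 30 (H = -6*(-5) = -3*(-10) = 30)
l(W) = 27 + W (l(W) = -3 + (W + 30) = -3 + (30 + W) = 27 + W)
(214*133)*l(5) = (214*133)*(27 + 5) = 28462*32 = 910784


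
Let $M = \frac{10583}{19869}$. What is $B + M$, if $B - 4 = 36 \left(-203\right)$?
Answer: $- \frac{145112593}{19869} \approx -7303.5$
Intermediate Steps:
$B = -7304$ ($B = 4 + 36 \left(-203\right) = 4 - 7308 = -7304$)
$M = \frac{10583}{19869}$ ($M = 10583 \cdot \frac{1}{19869} = \frac{10583}{19869} \approx 0.53264$)
$B + M = -7304 + \frac{10583}{19869} = - \frac{145112593}{19869}$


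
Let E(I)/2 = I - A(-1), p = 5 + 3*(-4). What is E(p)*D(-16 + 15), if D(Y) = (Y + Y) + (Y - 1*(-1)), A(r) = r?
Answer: 24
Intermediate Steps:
p = -7 (p = 5 - 12 = -7)
E(I) = 2 + 2*I (E(I) = 2*(I - 1*(-1)) = 2*(I + 1) = 2*(1 + I) = 2 + 2*I)
D(Y) = 1 + 3*Y (D(Y) = 2*Y + (Y + 1) = 2*Y + (1 + Y) = 1 + 3*Y)
E(p)*D(-16 + 15) = (2 + 2*(-7))*(1 + 3*(-16 + 15)) = (2 - 14)*(1 + 3*(-1)) = -12*(1 - 3) = -12*(-2) = 24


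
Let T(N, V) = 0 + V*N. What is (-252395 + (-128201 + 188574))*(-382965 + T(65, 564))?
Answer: 66498178710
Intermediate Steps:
T(N, V) = N*V (T(N, V) = 0 + N*V = N*V)
(-252395 + (-128201 + 188574))*(-382965 + T(65, 564)) = (-252395 + (-128201 + 188574))*(-382965 + 65*564) = (-252395 + 60373)*(-382965 + 36660) = -192022*(-346305) = 66498178710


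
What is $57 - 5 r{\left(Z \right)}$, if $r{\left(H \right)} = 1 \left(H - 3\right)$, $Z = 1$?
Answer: $67$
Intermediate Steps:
$r{\left(H \right)} = -3 + H$ ($r{\left(H \right)} = 1 \left(-3 + H\right) = -3 + H$)
$57 - 5 r{\left(Z \right)} = 57 - 5 \left(-3 + 1\right) = 57 - -10 = 57 + 10 = 67$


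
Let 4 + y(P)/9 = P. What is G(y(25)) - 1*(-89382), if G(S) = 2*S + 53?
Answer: 89813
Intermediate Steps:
y(P) = -36 + 9*P
G(S) = 53 + 2*S
G(y(25)) - 1*(-89382) = (53 + 2*(-36 + 9*25)) - 1*(-89382) = (53 + 2*(-36 + 225)) + 89382 = (53 + 2*189) + 89382 = (53 + 378) + 89382 = 431 + 89382 = 89813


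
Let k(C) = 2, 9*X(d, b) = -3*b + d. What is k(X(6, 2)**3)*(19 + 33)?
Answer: 104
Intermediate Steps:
X(d, b) = -b/3 + d/9 (X(d, b) = (-3*b + d)/9 = (d - 3*b)/9 = -b/3 + d/9)
k(X(6, 2)**3)*(19 + 33) = 2*(19 + 33) = 2*52 = 104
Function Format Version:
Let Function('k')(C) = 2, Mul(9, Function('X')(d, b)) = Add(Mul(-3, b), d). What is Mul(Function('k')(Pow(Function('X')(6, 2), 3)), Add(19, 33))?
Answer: 104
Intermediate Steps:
Function('X')(d, b) = Add(Mul(Rational(-1, 3), b), Mul(Rational(1, 9), d)) (Function('X')(d, b) = Mul(Rational(1, 9), Add(Mul(-3, b), d)) = Mul(Rational(1, 9), Add(d, Mul(-3, b))) = Add(Mul(Rational(-1, 3), b), Mul(Rational(1, 9), d)))
Mul(Function('k')(Pow(Function('X')(6, 2), 3)), Add(19, 33)) = Mul(2, Add(19, 33)) = Mul(2, 52) = 104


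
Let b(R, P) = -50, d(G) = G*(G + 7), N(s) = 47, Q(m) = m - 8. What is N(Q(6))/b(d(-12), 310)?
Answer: -47/50 ≈ -0.94000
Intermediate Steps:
Q(m) = -8 + m
d(G) = G*(7 + G)
N(Q(6))/b(d(-12), 310) = 47/(-50) = 47*(-1/50) = -47/50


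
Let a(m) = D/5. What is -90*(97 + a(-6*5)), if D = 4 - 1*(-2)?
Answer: -8838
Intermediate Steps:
D = 6 (D = 4 + 2 = 6)
a(m) = 6/5
-90*(97 + a(-6*5)) = -90*(97 + 6/5) = -90*491/5 = -8838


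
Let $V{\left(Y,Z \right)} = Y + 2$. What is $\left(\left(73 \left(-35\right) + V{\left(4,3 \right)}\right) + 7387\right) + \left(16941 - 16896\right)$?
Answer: $4883$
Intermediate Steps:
$V{\left(Y,Z \right)} = 2 + Y$
$\left(\left(73 \left(-35\right) + V{\left(4,3 \right)}\right) + 7387\right) + \left(16941 - 16896\right) = \left(\left(73 \left(-35\right) + \left(2 + 4\right)\right) + 7387\right) + \left(16941 - 16896\right) = \left(\left(-2555 + 6\right) + 7387\right) + 45 = \left(-2549 + 7387\right) + 45 = 4838 + 45 = 4883$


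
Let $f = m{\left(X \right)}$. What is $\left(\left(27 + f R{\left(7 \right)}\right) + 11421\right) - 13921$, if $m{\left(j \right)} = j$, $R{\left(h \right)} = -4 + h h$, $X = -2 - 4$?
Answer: $-2743$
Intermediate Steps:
$X = -6$ ($X = -2 - 4 = -6$)
$R{\left(h \right)} = -4 + h^{2}$
$f = -6$
$\left(\left(27 + f R{\left(7 \right)}\right) + 11421\right) - 13921 = \left(\left(27 - 6 \left(-4 + 7^{2}\right)\right) + 11421\right) - 13921 = \left(\left(27 - 6 \left(-4 + 49\right)\right) + 11421\right) - 13921 = \left(\left(27 - 270\right) + 11421\right) - 13921 = \left(-243 + 11421\right) - 13921 = 11178 - 13921 = -2743$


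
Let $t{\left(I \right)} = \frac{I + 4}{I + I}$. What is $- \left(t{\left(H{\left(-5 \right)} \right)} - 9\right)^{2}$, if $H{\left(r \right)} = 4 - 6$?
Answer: $- \frac{361}{4} \approx -90.25$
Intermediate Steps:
$H{\left(r \right)} = -2$ ($H{\left(r \right)} = 4 - 6 = -2$)
$t{\left(I \right)} = \frac{4 + I}{2 I}$
$- \left(t{\left(H{\left(-5 \right)} \right)} - 9\right)^{2} = - \left(\frac{4 - 2}{2 \left(-2\right)} - 9\right)^{2} = - \left(\frac{1}{2} \left(- \frac{1}{2}\right) 2 - 9\right)^{2} = - \left(- \frac{1}{2} - 9\right)^{2} = - \left(- \frac{19}{2}\right)^{2} = \left(-1\right) \frac{361}{4} = - \frac{361}{4}$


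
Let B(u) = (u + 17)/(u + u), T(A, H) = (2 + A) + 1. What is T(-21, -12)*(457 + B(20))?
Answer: -164853/20 ≈ -8242.7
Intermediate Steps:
T(A, H) = 3 + A
B(u) = (17 + u)/(2*u) (B(u) = (17 + u)/((2*u)) = (17 + u)*(1/(2*u)) = (17 + u)/(2*u))
T(-21, -12)*(457 + B(20)) = (3 - 21)*(457 + (1/2)*(17 + 20)/20) = -18*(457 + (1/2)*(1/20)*37) = -18*(457 + 37/40) = -18*18317/40 = -164853/20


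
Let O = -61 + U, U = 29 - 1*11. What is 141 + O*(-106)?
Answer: 4699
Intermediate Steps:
U = 18 (U = 29 - 11 = 18)
O = -43 (O = -61 + 18 = -43)
141 + O*(-106) = 141 - 43*(-106) = 141 + 4558 = 4699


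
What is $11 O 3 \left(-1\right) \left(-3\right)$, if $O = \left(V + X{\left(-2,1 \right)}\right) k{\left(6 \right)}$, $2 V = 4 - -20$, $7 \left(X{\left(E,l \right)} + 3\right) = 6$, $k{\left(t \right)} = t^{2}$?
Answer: $\frac{245916}{7} \approx 35131.0$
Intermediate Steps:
$X{\left(E,l \right)} = - \frac{15}{7}$ ($X{\left(E,l \right)} = -3 + \frac{1}{7} \cdot 6 = -3 + \frac{6}{7} = - \frac{15}{7}$)
$V = 12$ ($V = \frac{4 - -20}{2} = \frac{4 + 20}{2} = \frac{1}{2} \cdot 24 = 12$)
$O = \frac{2484}{7}$ ($O = \left(12 - \frac{15}{7}\right) 6^{2} = \frac{69}{7} \cdot 36 = \frac{2484}{7} \approx 354.86$)
$11 O 3 \left(-1\right) \left(-3\right) = 11 \cdot \frac{2484}{7} \cdot 3 \left(-1\right) \left(-3\right) = \frac{27324 \left(\left(-3\right) \left(-3\right)\right)}{7} = \frac{27324}{7} \cdot 9 = \frac{245916}{7}$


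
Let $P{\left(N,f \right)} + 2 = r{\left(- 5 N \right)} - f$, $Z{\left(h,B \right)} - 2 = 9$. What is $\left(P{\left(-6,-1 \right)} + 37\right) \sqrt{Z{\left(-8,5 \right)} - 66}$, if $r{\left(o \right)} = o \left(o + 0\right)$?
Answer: $936 i \sqrt{55} \approx 6941.6 i$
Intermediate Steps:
$Z{\left(h,B \right)} = 11$ ($Z{\left(h,B \right)} = 2 + 9 = 11$)
$r{\left(o \right)} = o^{2}$ ($r{\left(o \right)} = o o = o^{2}$)
$P{\left(N,f \right)} = -2 - f + 25 N^{2}$ ($P{\left(N,f \right)} = -2 + \left(\left(- 5 N\right)^{2} - f\right) = -2 + \left(25 N^{2} - f\right) = -2 + \left(- f + 25 N^{2}\right) = -2 - f + 25 N^{2}$)
$\left(P{\left(-6,-1 \right)} + 37\right) \sqrt{Z{\left(-8,5 \right)} - 66} = \left(\left(-2 - -1 + 25 \left(-6\right)^{2}\right) + 37\right) \sqrt{11 - 66} = \left(\left(-2 + 1 + 25 \cdot 36\right) + 37\right) \sqrt{-55} = \left(\left(-2 + 1 + 900\right) + 37\right) i \sqrt{55} = \left(899 + 37\right) i \sqrt{55} = 936 i \sqrt{55}$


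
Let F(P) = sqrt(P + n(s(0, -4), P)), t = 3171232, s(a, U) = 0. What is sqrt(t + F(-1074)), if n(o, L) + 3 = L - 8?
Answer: sqrt(3171232 + I*sqrt(2159)) ≈ 1780.8 + 0.01*I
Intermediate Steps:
n(o, L) = -11 + L (n(o, L) = -3 + (L - 8) = -3 + (-8 + L) = -11 + L)
F(P) = sqrt(-11 + 2*P) (F(P) = sqrt(P + (-11 + P)) = sqrt(-11 + 2*P))
sqrt(t + F(-1074)) = sqrt(3171232 + sqrt(-11 + 2*(-1074))) = sqrt(3171232 + sqrt(-11 - 2148)) = sqrt(3171232 + sqrt(-2159)) = sqrt(3171232 + I*sqrt(2159))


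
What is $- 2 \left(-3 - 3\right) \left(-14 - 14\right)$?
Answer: $-336$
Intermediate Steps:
$- 2 \left(-3 - 3\right) \left(-14 - 14\right) = - 2 \left(-3 - 3\right) \left(-28\right) = \left(-2\right) \left(-6\right) \left(-28\right) = 12 \left(-28\right) = -336$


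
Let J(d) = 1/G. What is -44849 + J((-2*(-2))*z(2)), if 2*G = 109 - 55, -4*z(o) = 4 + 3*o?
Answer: -1210922/27 ≈ -44849.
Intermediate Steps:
z(o) = -1 - 3*o/4 (z(o) = -(4 + 3*o)/4 = -1 - 3*o/4)
G = 27 (G = (109 - 55)/2 = (½)*54 = 27)
J(d) = 1/27
-44849 + J((-2*(-2))*z(2)) = -44849 + 1/27 = -1210922/27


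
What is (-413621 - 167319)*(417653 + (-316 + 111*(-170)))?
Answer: -231485418980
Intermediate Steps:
(-413621 - 167319)*(417653 + (-316 + 111*(-170))) = -580940*(417653 + (-316 - 18870)) = -580940*(417653 - 19186) = -580940*398467 = -231485418980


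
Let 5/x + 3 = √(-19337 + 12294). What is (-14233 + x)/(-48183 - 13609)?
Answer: 100371131/435757184 + 5*I*√7043/435757184 ≈ 0.23034 + 9.6295e-7*I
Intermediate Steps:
x = 5/(-3 + I*√7043) (x = 5/(-3 + √(-19337 + 12294)) = 5/(-3 + √(-7043)) = 5/(-3 + I*√7043) ≈ -0.0021271 - 0.059503*I)
(-14233 + x)/(-48183 - 13609) = (-14233 + (-15/7052 - 5*I*√7043/7052))/(-48183 - 13609) = (-100371131/7052 - 5*I*√7043/7052)/(-61792) = (-100371131/7052 - 5*I*√7043/7052)*(-1/61792) = 100371131/435757184 + 5*I*√7043/435757184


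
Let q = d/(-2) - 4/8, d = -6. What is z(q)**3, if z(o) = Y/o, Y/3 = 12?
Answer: 373248/125 ≈ 2986.0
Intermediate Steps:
Y = 36 (Y = 3*12 = 36)
q = 5/2 (q = -6/(-2) - 4/8 = -6*(-1/2) - 4*1/8 = 3 - 1/2 = 5/2 ≈ 2.5000)
z(o) = 36/o
z(q)**3 = (36/(5/2))**3 = (36*(2/5))**3 = (72/5)**3 = 373248/125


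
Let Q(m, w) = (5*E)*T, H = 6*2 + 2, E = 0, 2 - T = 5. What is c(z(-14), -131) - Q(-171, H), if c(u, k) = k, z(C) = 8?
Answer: -131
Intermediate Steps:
T = -3 (T = 2 - 1*5 = 2 - 5 = -3)
H = 14 (H = 12 + 2 = 14)
Q(m, w) = 0 (Q(m, w) = (5*0)*(-3) = 0*(-3) = 0)
c(z(-14), -131) - Q(-171, H) = -131 - 1*0 = -131 + 0 = -131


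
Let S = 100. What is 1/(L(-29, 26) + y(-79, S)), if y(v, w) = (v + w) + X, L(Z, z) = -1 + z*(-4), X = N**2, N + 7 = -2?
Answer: -1/3 ≈ -0.33333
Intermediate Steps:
N = -9 (N = -7 - 2 = -9)
X = 81 (X = (-9)**2 = 81)
L(Z, z) = -1 - 4*z
y(v, w) = 81 + v + w (y(v, w) = (v + w) + 81 = 81 + v + w)
1/(L(-29, 26) + y(-79, S)) = 1/((-1 - 4*26) + (81 - 79 + 100)) = 1/((-1 - 104) + 102) = 1/(-105 + 102) = 1/(-3) = -1/3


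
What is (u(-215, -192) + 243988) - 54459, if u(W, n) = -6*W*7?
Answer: 198559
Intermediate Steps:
u(W, n) = -42*W
(u(-215, -192) + 243988) - 54459 = (-42*(-215) + 243988) - 54459 = (9030 + 243988) - 54459 = 253018 - 54459 = 198559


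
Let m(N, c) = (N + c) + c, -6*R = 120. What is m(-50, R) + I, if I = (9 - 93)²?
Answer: 6966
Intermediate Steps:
R = -20 (R = -⅙*120 = -20)
m(N, c) = N + 2*c
I = 7056 (I = (-84)² = 7056)
m(-50, R) + I = (-50 + 2*(-20)) + 7056 = (-50 - 40) + 7056 = -90 + 7056 = 6966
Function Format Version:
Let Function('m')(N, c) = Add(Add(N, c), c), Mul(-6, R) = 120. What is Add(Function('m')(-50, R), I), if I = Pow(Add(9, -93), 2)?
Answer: 6966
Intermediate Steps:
R = -20 (R = Mul(Rational(-1, 6), 120) = -20)
Function('m')(N, c) = Add(N, Mul(2, c))
I = 7056 (I = Pow(-84, 2) = 7056)
Add(Function('m')(-50, R), I) = Add(Add(-50, Mul(2, -20)), 7056) = Add(Add(-50, -40), 7056) = Add(-90, 7056) = 6966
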